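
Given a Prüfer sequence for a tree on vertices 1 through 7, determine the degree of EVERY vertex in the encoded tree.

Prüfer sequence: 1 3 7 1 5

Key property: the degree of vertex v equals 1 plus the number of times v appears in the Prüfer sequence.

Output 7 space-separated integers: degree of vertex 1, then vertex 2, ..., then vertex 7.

p_1 = 1: count[1] becomes 1
p_2 = 3: count[3] becomes 1
p_3 = 7: count[7] becomes 1
p_4 = 1: count[1] becomes 2
p_5 = 5: count[5] becomes 1
Degrees (1 + count): deg[1]=1+2=3, deg[2]=1+0=1, deg[3]=1+1=2, deg[4]=1+0=1, deg[5]=1+1=2, deg[6]=1+0=1, deg[7]=1+1=2

Answer: 3 1 2 1 2 1 2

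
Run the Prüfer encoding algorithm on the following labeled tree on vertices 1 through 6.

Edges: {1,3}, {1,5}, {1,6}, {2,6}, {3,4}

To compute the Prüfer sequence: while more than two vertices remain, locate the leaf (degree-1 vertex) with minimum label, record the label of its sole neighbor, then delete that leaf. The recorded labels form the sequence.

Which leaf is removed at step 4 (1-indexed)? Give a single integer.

Step 1: current leaves = {2,4,5}. Remove leaf 2 (neighbor: 6).
Step 2: current leaves = {4,5,6}. Remove leaf 4 (neighbor: 3).
Step 3: current leaves = {3,5,6}. Remove leaf 3 (neighbor: 1).
Step 4: current leaves = {5,6}. Remove leaf 5 (neighbor: 1).

Answer: 5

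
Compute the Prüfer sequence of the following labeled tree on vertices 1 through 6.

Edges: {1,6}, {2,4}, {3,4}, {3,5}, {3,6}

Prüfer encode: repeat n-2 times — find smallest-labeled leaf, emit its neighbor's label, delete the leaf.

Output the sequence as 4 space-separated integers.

Answer: 6 4 3 3

Derivation:
Step 1: leaves = {1,2,5}. Remove smallest leaf 1, emit neighbor 6.
Step 2: leaves = {2,5,6}. Remove smallest leaf 2, emit neighbor 4.
Step 3: leaves = {4,5,6}. Remove smallest leaf 4, emit neighbor 3.
Step 4: leaves = {5,6}. Remove smallest leaf 5, emit neighbor 3.
Done: 2 vertices remain (3, 6). Sequence = [6 4 3 3]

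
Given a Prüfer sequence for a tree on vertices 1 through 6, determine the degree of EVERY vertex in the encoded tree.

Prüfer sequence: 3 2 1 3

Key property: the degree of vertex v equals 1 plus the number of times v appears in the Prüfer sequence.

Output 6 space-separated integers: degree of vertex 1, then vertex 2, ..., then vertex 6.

p_1 = 3: count[3] becomes 1
p_2 = 2: count[2] becomes 1
p_3 = 1: count[1] becomes 1
p_4 = 3: count[3] becomes 2
Degrees (1 + count): deg[1]=1+1=2, deg[2]=1+1=2, deg[3]=1+2=3, deg[4]=1+0=1, deg[5]=1+0=1, deg[6]=1+0=1

Answer: 2 2 3 1 1 1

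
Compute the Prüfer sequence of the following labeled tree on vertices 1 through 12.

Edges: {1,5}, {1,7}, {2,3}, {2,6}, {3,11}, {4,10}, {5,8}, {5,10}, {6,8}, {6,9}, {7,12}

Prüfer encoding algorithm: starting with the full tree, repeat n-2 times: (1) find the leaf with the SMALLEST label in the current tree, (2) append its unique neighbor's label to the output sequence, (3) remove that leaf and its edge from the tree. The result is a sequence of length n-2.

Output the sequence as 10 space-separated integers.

Answer: 10 6 5 3 2 6 8 5 1 7

Derivation:
Step 1: leaves = {4,9,11,12}. Remove smallest leaf 4, emit neighbor 10.
Step 2: leaves = {9,10,11,12}. Remove smallest leaf 9, emit neighbor 6.
Step 3: leaves = {10,11,12}. Remove smallest leaf 10, emit neighbor 5.
Step 4: leaves = {11,12}. Remove smallest leaf 11, emit neighbor 3.
Step 5: leaves = {3,12}. Remove smallest leaf 3, emit neighbor 2.
Step 6: leaves = {2,12}. Remove smallest leaf 2, emit neighbor 6.
Step 7: leaves = {6,12}. Remove smallest leaf 6, emit neighbor 8.
Step 8: leaves = {8,12}. Remove smallest leaf 8, emit neighbor 5.
Step 9: leaves = {5,12}. Remove smallest leaf 5, emit neighbor 1.
Step 10: leaves = {1,12}. Remove smallest leaf 1, emit neighbor 7.
Done: 2 vertices remain (7, 12). Sequence = [10 6 5 3 2 6 8 5 1 7]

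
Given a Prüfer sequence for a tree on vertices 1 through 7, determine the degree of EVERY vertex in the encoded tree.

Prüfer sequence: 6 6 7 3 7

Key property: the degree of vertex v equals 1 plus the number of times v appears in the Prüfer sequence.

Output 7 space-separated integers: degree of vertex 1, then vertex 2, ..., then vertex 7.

Answer: 1 1 2 1 1 3 3

Derivation:
p_1 = 6: count[6] becomes 1
p_2 = 6: count[6] becomes 2
p_3 = 7: count[7] becomes 1
p_4 = 3: count[3] becomes 1
p_5 = 7: count[7] becomes 2
Degrees (1 + count): deg[1]=1+0=1, deg[2]=1+0=1, deg[3]=1+1=2, deg[4]=1+0=1, deg[5]=1+0=1, deg[6]=1+2=3, deg[7]=1+2=3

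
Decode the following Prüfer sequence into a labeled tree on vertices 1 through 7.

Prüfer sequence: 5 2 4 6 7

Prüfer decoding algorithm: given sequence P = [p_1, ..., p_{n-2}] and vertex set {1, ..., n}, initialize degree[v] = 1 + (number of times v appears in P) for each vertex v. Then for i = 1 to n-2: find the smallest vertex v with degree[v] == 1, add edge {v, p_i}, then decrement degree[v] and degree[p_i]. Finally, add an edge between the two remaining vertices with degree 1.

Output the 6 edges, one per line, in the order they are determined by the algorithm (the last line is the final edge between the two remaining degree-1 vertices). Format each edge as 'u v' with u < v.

Initial degrees: {1:1, 2:2, 3:1, 4:2, 5:2, 6:2, 7:2}
Step 1: smallest deg-1 vertex = 1, p_1 = 5. Add edge {1,5}. Now deg[1]=0, deg[5]=1.
Step 2: smallest deg-1 vertex = 3, p_2 = 2. Add edge {2,3}. Now deg[3]=0, deg[2]=1.
Step 3: smallest deg-1 vertex = 2, p_3 = 4. Add edge {2,4}. Now deg[2]=0, deg[4]=1.
Step 4: smallest deg-1 vertex = 4, p_4 = 6. Add edge {4,6}. Now deg[4]=0, deg[6]=1.
Step 5: smallest deg-1 vertex = 5, p_5 = 7. Add edge {5,7}. Now deg[5]=0, deg[7]=1.
Final: two remaining deg-1 vertices are 6, 7. Add edge {6,7}.

Answer: 1 5
2 3
2 4
4 6
5 7
6 7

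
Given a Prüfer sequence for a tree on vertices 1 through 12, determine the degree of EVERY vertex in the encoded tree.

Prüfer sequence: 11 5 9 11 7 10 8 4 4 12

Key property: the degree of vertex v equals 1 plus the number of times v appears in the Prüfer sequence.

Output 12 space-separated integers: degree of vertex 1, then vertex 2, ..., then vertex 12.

Answer: 1 1 1 3 2 1 2 2 2 2 3 2

Derivation:
p_1 = 11: count[11] becomes 1
p_2 = 5: count[5] becomes 1
p_3 = 9: count[9] becomes 1
p_4 = 11: count[11] becomes 2
p_5 = 7: count[7] becomes 1
p_6 = 10: count[10] becomes 1
p_7 = 8: count[8] becomes 1
p_8 = 4: count[4] becomes 1
p_9 = 4: count[4] becomes 2
p_10 = 12: count[12] becomes 1
Degrees (1 + count): deg[1]=1+0=1, deg[2]=1+0=1, deg[3]=1+0=1, deg[4]=1+2=3, deg[5]=1+1=2, deg[6]=1+0=1, deg[7]=1+1=2, deg[8]=1+1=2, deg[9]=1+1=2, deg[10]=1+1=2, deg[11]=1+2=3, deg[12]=1+1=2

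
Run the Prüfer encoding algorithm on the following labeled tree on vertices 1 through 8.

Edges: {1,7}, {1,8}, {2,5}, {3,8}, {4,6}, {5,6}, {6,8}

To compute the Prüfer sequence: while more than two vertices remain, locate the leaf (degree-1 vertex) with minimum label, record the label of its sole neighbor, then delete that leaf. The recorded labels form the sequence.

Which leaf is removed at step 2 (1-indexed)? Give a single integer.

Answer: 3

Derivation:
Step 1: current leaves = {2,3,4,7}. Remove leaf 2 (neighbor: 5).
Step 2: current leaves = {3,4,5,7}. Remove leaf 3 (neighbor: 8).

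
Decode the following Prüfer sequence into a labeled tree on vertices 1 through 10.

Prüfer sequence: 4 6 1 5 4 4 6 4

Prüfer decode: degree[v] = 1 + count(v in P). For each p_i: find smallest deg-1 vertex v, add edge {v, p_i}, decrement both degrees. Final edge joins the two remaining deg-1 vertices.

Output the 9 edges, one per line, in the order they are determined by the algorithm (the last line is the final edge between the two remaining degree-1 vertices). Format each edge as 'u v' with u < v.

Initial degrees: {1:2, 2:1, 3:1, 4:5, 5:2, 6:3, 7:1, 8:1, 9:1, 10:1}
Step 1: smallest deg-1 vertex = 2, p_1 = 4. Add edge {2,4}. Now deg[2]=0, deg[4]=4.
Step 2: smallest deg-1 vertex = 3, p_2 = 6. Add edge {3,6}. Now deg[3]=0, deg[6]=2.
Step 3: smallest deg-1 vertex = 7, p_3 = 1. Add edge {1,7}. Now deg[7]=0, deg[1]=1.
Step 4: smallest deg-1 vertex = 1, p_4 = 5. Add edge {1,5}. Now deg[1]=0, deg[5]=1.
Step 5: smallest deg-1 vertex = 5, p_5 = 4. Add edge {4,5}. Now deg[5]=0, deg[4]=3.
Step 6: smallest deg-1 vertex = 8, p_6 = 4. Add edge {4,8}. Now deg[8]=0, deg[4]=2.
Step 7: smallest deg-1 vertex = 9, p_7 = 6. Add edge {6,9}. Now deg[9]=0, deg[6]=1.
Step 8: smallest deg-1 vertex = 6, p_8 = 4. Add edge {4,6}. Now deg[6]=0, deg[4]=1.
Final: two remaining deg-1 vertices are 4, 10. Add edge {4,10}.

Answer: 2 4
3 6
1 7
1 5
4 5
4 8
6 9
4 6
4 10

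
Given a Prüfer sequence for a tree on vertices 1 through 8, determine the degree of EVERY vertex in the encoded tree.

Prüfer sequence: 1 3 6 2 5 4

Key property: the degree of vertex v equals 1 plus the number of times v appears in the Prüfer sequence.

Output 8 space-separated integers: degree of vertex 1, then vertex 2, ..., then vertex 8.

p_1 = 1: count[1] becomes 1
p_2 = 3: count[3] becomes 1
p_3 = 6: count[6] becomes 1
p_4 = 2: count[2] becomes 1
p_5 = 5: count[5] becomes 1
p_6 = 4: count[4] becomes 1
Degrees (1 + count): deg[1]=1+1=2, deg[2]=1+1=2, deg[3]=1+1=2, deg[4]=1+1=2, deg[5]=1+1=2, deg[6]=1+1=2, deg[7]=1+0=1, deg[8]=1+0=1

Answer: 2 2 2 2 2 2 1 1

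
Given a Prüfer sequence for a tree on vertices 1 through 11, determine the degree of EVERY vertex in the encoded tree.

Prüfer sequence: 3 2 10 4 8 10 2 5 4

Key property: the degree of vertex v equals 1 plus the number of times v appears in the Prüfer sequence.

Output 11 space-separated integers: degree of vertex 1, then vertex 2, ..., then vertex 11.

p_1 = 3: count[3] becomes 1
p_2 = 2: count[2] becomes 1
p_3 = 10: count[10] becomes 1
p_4 = 4: count[4] becomes 1
p_5 = 8: count[8] becomes 1
p_6 = 10: count[10] becomes 2
p_7 = 2: count[2] becomes 2
p_8 = 5: count[5] becomes 1
p_9 = 4: count[4] becomes 2
Degrees (1 + count): deg[1]=1+0=1, deg[2]=1+2=3, deg[3]=1+1=2, deg[4]=1+2=3, deg[5]=1+1=2, deg[6]=1+0=1, deg[7]=1+0=1, deg[8]=1+1=2, deg[9]=1+0=1, deg[10]=1+2=3, deg[11]=1+0=1

Answer: 1 3 2 3 2 1 1 2 1 3 1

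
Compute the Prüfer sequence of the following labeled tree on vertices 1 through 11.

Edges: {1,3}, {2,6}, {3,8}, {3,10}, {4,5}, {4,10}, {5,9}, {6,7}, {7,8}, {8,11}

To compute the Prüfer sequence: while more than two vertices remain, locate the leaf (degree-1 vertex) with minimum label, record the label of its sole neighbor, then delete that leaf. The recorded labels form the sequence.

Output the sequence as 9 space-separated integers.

Answer: 3 6 7 8 5 4 10 3 8

Derivation:
Step 1: leaves = {1,2,9,11}. Remove smallest leaf 1, emit neighbor 3.
Step 2: leaves = {2,9,11}. Remove smallest leaf 2, emit neighbor 6.
Step 3: leaves = {6,9,11}. Remove smallest leaf 6, emit neighbor 7.
Step 4: leaves = {7,9,11}. Remove smallest leaf 7, emit neighbor 8.
Step 5: leaves = {9,11}. Remove smallest leaf 9, emit neighbor 5.
Step 6: leaves = {5,11}. Remove smallest leaf 5, emit neighbor 4.
Step 7: leaves = {4,11}. Remove smallest leaf 4, emit neighbor 10.
Step 8: leaves = {10,11}. Remove smallest leaf 10, emit neighbor 3.
Step 9: leaves = {3,11}. Remove smallest leaf 3, emit neighbor 8.
Done: 2 vertices remain (8, 11). Sequence = [3 6 7 8 5 4 10 3 8]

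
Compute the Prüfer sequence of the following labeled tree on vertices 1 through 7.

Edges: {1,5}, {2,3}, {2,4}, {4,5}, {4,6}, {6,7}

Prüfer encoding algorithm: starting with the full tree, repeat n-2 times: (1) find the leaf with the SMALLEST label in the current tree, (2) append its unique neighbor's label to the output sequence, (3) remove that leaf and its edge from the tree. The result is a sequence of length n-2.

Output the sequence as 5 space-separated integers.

Step 1: leaves = {1,3,7}. Remove smallest leaf 1, emit neighbor 5.
Step 2: leaves = {3,5,7}. Remove smallest leaf 3, emit neighbor 2.
Step 3: leaves = {2,5,7}. Remove smallest leaf 2, emit neighbor 4.
Step 4: leaves = {5,7}. Remove smallest leaf 5, emit neighbor 4.
Step 5: leaves = {4,7}. Remove smallest leaf 4, emit neighbor 6.
Done: 2 vertices remain (6, 7). Sequence = [5 2 4 4 6]

Answer: 5 2 4 4 6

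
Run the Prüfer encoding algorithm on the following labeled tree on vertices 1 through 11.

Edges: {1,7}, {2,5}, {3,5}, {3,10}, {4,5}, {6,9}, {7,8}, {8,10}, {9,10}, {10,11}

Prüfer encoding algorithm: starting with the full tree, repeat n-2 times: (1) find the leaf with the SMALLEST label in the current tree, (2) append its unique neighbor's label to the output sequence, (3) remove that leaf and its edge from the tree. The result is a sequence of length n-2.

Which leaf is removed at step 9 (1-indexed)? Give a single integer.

Step 1: current leaves = {1,2,4,6,11}. Remove leaf 1 (neighbor: 7).
Step 2: current leaves = {2,4,6,7,11}. Remove leaf 2 (neighbor: 5).
Step 3: current leaves = {4,6,7,11}. Remove leaf 4 (neighbor: 5).
Step 4: current leaves = {5,6,7,11}. Remove leaf 5 (neighbor: 3).
Step 5: current leaves = {3,6,7,11}. Remove leaf 3 (neighbor: 10).
Step 6: current leaves = {6,7,11}. Remove leaf 6 (neighbor: 9).
Step 7: current leaves = {7,9,11}. Remove leaf 7 (neighbor: 8).
Step 8: current leaves = {8,9,11}. Remove leaf 8 (neighbor: 10).
Step 9: current leaves = {9,11}. Remove leaf 9 (neighbor: 10).

Answer: 9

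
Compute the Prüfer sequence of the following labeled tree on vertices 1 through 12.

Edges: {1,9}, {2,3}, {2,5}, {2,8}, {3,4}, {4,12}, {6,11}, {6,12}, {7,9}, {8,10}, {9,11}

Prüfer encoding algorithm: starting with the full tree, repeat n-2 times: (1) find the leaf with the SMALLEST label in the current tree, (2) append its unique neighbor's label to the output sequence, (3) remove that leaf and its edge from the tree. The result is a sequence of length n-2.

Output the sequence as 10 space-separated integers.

Answer: 9 2 9 11 8 2 3 4 12 6

Derivation:
Step 1: leaves = {1,5,7,10}. Remove smallest leaf 1, emit neighbor 9.
Step 2: leaves = {5,7,10}. Remove smallest leaf 5, emit neighbor 2.
Step 3: leaves = {7,10}. Remove smallest leaf 7, emit neighbor 9.
Step 4: leaves = {9,10}. Remove smallest leaf 9, emit neighbor 11.
Step 5: leaves = {10,11}. Remove smallest leaf 10, emit neighbor 8.
Step 6: leaves = {8,11}. Remove smallest leaf 8, emit neighbor 2.
Step 7: leaves = {2,11}. Remove smallest leaf 2, emit neighbor 3.
Step 8: leaves = {3,11}. Remove smallest leaf 3, emit neighbor 4.
Step 9: leaves = {4,11}. Remove smallest leaf 4, emit neighbor 12.
Step 10: leaves = {11,12}. Remove smallest leaf 11, emit neighbor 6.
Done: 2 vertices remain (6, 12). Sequence = [9 2 9 11 8 2 3 4 12 6]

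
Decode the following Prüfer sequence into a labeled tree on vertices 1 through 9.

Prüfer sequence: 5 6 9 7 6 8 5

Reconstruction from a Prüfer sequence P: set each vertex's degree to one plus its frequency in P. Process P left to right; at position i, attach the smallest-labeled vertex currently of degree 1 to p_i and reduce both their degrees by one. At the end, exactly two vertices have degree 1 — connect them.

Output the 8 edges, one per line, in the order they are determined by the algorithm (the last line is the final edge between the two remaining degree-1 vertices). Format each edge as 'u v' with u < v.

Answer: 1 5
2 6
3 9
4 7
6 7
6 8
5 8
5 9

Derivation:
Initial degrees: {1:1, 2:1, 3:1, 4:1, 5:3, 6:3, 7:2, 8:2, 9:2}
Step 1: smallest deg-1 vertex = 1, p_1 = 5. Add edge {1,5}. Now deg[1]=0, deg[5]=2.
Step 2: smallest deg-1 vertex = 2, p_2 = 6. Add edge {2,6}. Now deg[2]=0, deg[6]=2.
Step 3: smallest deg-1 vertex = 3, p_3 = 9. Add edge {3,9}. Now deg[3]=0, deg[9]=1.
Step 4: smallest deg-1 vertex = 4, p_4 = 7. Add edge {4,7}. Now deg[4]=0, deg[7]=1.
Step 5: smallest deg-1 vertex = 7, p_5 = 6. Add edge {6,7}. Now deg[7]=0, deg[6]=1.
Step 6: smallest deg-1 vertex = 6, p_6 = 8. Add edge {6,8}. Now deg[6]=0, deg[8]=1.
Step 7: smallest deg-1 vertex = 8, p_7 = 5. Add edge {5,8}. Now deg[8]=0, deg[5]=1.
Final: two remaining deg-1 vertices are 5, 9. Add edge {5,9}.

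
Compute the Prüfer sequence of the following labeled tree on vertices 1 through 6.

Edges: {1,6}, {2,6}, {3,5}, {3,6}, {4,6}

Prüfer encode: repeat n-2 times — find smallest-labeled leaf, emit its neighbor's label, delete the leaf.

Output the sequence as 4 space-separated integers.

Answer: 6 6 6 3

Derivation:
Step 1: leaves = {1,2,4,5}. Remove smallest leaf 1, emit neighbor 6.
Step 2: leaves = {2,4,5}. Remove smallest leaf 2, emit neighbor 6.
Step 3: leaves = {4,5}. Remove smallest leaf 4, emit neighbor 6.
Step 4: leaves = {5,6}. Remove smallest leaf 5, emit neighbor 3.
Done: 2 vertices remain (3, 6). Sequence = [6 6 6 3]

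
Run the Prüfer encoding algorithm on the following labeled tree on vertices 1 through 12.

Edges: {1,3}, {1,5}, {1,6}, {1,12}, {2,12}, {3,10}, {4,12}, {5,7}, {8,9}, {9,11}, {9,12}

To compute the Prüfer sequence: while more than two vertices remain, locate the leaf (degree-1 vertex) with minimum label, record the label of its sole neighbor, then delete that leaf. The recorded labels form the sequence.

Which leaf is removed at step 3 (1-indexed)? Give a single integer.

Answer: 6

Derivation:
Step 1: current leaves = {2,4,6,7,8,10,11}. Remove leaf 2 (neighbor: 12).
Step 2: current leaves = {4,6,7,8,10,11}. Remove leaf 4 (neighbor: 12).
Step 3: current leaves = {6,7,8,10,11}. Remove leaf 6 (neighbor: 1).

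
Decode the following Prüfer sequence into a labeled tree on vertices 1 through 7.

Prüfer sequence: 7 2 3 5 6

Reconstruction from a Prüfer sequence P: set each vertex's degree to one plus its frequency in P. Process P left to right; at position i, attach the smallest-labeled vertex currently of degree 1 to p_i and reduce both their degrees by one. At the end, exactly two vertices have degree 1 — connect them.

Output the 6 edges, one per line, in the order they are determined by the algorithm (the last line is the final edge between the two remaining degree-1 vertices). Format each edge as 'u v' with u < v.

Initial degrees: {1:1, 2:2, 3:2, 4:1, 5:2, 6:2, 7:2}
Step 1: smallest deg-1 vertex = 1, p_1 = 7. Add edge {1,7}. Now deg[1]=0, deg[7]=1.
Step 2: smallest deg-1 vertex = 4, p_2 = 2. Add edge {2,4}. Now deg[4]=0, deg[2]=1.
Step 3: smallest deg-1 vertex = 2, p_3 = 3. Add edge {2,3}. Now deg[2]=0, deg[3]=1.
Step 4: smallest deg-1 vertex = 3, p_4 = 5. Add edge {3,5}. Now deg[3]=0, deg[5]=1.
Step 5: smallest deg-1 vertex = 5, p_5 = 6. Add edge {5,6}. Now deg[5]=0, deg[6]=1.
Final: two remaining deg-1 vertices are 6, 7. Add edge {6,7}.

Answer: 1 7
2 4
2 3
3 5
5 6
6 7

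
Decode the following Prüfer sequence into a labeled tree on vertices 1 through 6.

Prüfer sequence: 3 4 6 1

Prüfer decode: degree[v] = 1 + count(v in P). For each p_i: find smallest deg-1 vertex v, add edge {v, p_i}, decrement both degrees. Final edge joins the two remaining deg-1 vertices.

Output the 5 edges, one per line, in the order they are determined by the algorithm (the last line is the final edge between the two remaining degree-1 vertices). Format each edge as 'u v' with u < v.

Initial degrees: {1:2, 2:1, 3:2, 4:2, 5:1, 6:2}
Step 1: smallest deg-1 vertex = 2, p_1 = 3. Add edge {2,3}. Now deg[2]=0, deg[3]=1.
Step 2: smallest deg-1 vertex = 3, p_2 = 4. Add edge {3,4}. Now deg[3]=0, deg[4]=1.
Step 3: smallest deg-1 vertex = 4, p_3 = 6. Add edge {4,6}. Now deg[4]=0, deg[6]=1.
Step 4: smallest deg-1 vertex = 5, p_4 = 1. Add edge {1,5}. Now deg[5]=0, deg[1]=1.
Final: two remaining deg-1 vertices are 1, 6. Add edge {1,6}.

Answer: 2 3
3 4
4 6
1 5
1 6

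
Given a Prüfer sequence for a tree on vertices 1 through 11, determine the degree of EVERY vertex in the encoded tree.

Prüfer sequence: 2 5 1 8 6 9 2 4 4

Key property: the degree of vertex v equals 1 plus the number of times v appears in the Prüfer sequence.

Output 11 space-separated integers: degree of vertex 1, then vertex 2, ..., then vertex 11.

p_1 = 2: count[2] becomes 1
p_2 = 5: count[5] becomes 1
p_3 = 1: count[1] becomes 1
p_4 = 8: count[8] becomes 1
p_5 = 6: count[6] becomes 1
p_6 = 9: count[9] becomes 1
p_7 = 2: count[2] becomes 2
p_8 = 4: count[4] becomes 1
p_9 = 4: count[4] becomes 2
Degrees (1 + count): deg[1]=1+1=2, deg[2]=1+2=3, deg[3]=1+0=1, deg[4]=1+2=3, deg[5]=1+1=2, deg[6]=1+1=2, deg[7]=1+0=1, deg[8]=1+1=2, deg[9]=1+1=2, deg[10]=1+0=1, deg[11]=1+0=1

Answer: 2 3 1 3 2 2 1 2 2 1 1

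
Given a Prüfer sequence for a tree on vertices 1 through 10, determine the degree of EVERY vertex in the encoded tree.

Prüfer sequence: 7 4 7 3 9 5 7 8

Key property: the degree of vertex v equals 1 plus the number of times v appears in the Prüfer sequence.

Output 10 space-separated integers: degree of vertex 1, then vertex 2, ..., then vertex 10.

Answer: 1 1 2 2 2 1 4 2 2 1

Derivation:
p_1 = 7: count[7] becomes 1
p_2 = 4: count[4] becomes 1
p_3 = 7: count[7] becomes 2
p_4 = 3: count[3] becomes 1
p_5 = 9: count[9] becomes 1
p_6 = 5: count[5] becomes 1
p_7 = 7: count[7] becomes 3
p_8 = 8: count[8] becomes 1
Degrees (1 + count): deg[1]=1+0=1, deg[2]=1+0=1, deg[3]=1+1=2, deg[4]=1+1=2, deg[5]=1+1=2, deg[6]=1+0=1, deg[7]=1+3=4, deg[8]=1+1=2, deg[9]=1+1=2, deg[10]=1+0=1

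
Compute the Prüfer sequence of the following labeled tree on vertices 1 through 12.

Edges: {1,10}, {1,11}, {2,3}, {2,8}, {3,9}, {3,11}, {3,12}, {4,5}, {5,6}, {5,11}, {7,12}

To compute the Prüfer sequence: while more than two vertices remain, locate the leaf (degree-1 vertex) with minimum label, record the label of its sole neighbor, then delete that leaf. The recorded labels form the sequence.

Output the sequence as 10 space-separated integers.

Answer: 5 5 11 12 2 3 3 1 11 3

Derivation:
Step 1: leaves = {4,6,7,8,9,10}. Remove smallest leaf 4, emit neighbor 5.
Step 2: leaves = {6,7,8,9,10}. Remove smallest leaf 6, emit neighbor 5.
Step 3: leaves = {5,7,8,9,10}. Remove smallest leaf 5, emit neighbor 11.
Step 4: leaves = {7,8,9,10}. Remove smallest leaf 7, emit neighbor 12.
Step 5: leaves = {8,9,10,12}. Remove smallest leaf 8, emit neighbor 2.
Step 6: leaves = {2,9,10,12}. Remove smallest leaf 2, emit neighbor 3.
Step 7: leaves = {9,10,12}. Remove smallest leaf 9, emit neighbor 3.
Step 8: leaves = {10,12}. Remove smallest leaf 10, emit neighbor 1.
Step 9: leaves = {1,12}. Remove smallest leaf 1, emit neighbor 11.
Step 10: leaves = {11,12}. Remove smallest leaf 11, emit neighbor 3.
Done: 2 vertices remain (3, 12). Sequence = [5 5 11 12 2 3 3 1 11 3]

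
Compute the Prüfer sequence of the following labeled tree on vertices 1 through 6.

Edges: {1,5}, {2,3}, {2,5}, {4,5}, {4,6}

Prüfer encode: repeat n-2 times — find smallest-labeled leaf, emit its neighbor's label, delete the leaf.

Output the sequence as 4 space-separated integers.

Answer: 5 2 5 4

Derivation:
Step 1: leaves = {1,3,6}. Remove smallest leaf 1, emit neighbor 5.
Step 2: leaves = {3,6}. Remove smallest leaf 3, emit neighbor 2.
Step 3: leaves = {2,6}. Remove smallest leaf 2, emit neighbor 5.
Step 4: leaves = {5,6}. Remove smallest leaf 5, emit neighbor 4.
Done: 2 vertices remain (4, 6). Sequence = [5 2 5 4]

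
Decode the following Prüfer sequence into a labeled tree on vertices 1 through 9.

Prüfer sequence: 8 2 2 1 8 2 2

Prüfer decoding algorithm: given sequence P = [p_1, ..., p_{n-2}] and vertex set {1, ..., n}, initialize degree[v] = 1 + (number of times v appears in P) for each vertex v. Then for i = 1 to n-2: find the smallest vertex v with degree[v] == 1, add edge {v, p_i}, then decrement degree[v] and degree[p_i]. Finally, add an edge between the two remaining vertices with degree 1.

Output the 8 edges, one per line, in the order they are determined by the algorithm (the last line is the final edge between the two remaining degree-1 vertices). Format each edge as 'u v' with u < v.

Initial degrees: {1:2, 2:5, 3:1, 4:1, 5:1, 6:1, 7:1, 8:3, 9:1}
Step 1: smallest deg-1 vertex = 3, p_1 = 8. Add edge {3,8}. Now deg[3]=0, deg[8]=2.
Step 2: smallest deg-1 vertex = 4, p_2 = 2. Add edge {2,4}. Now deg[4]=0, deg[2]=4.
Step 3: smallest deg-1 vertex = 5, p_3 = 2. Add edge {2,5}. Now deg[5]=0, deg[2]=3.
Step 4: smallest deg-1 vertex = 6, p_4 = 1. Add edge {1,6}. Now deg[6]=0, deg[1]=1.
Step 5: smallest deg-1 vertex = 1, p_5 = 8. Add edge {1,8}. Now deg[1]=0, deg[8]=1.
Step 6: smallest deg-1 vertex = 7, p_6 = 2. Add edge {2,7}. Now deg[7]=0, deg[2]=2.
Step 7: smallest deg-1 vertex = 8, p_7 = 2. Add edge {2,8}. Now deg[8]=0, deg[2]=1.
Final: two remaining deg-1 vertices are 2, 9. Add edge {2,9}.

Answer: 3 8
2 4
2 5
1 6
1 8
2 7
2 8
2 9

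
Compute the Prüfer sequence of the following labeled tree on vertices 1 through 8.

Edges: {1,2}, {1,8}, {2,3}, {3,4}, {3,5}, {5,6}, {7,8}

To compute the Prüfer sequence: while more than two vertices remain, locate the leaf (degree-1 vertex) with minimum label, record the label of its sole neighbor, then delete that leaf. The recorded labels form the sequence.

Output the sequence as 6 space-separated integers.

Step 1: leaves = {4,6,7}. Remove smallest leaf 4, emit neighbor 3.
Step 2: leaves = {6,7}. Remove smallest leaf 6, emit neighbor 5.
Step 3: leaves = {5,7}. Remove smallest leaf 5, emit neighbor 3.
Step 4: leaves = {3,7}. Remove smallest leaf 3, emit neighbor 2.
Step 5: leaves = {2,7}. Remove smallest leaf 2, emit neighbor 1.
Step 6: leaves = {1,7}. Remove smallest leaf 1, emit neighbor 8.
Done: 2 vertices remain (7, 8). Sequence = [3 5 3 2 1 8]

Answer: 3 5 3 2 1 8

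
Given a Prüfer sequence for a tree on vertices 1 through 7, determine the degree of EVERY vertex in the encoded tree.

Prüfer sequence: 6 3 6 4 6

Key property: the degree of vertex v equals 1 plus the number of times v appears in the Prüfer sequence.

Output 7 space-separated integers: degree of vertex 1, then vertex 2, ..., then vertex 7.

Answer: 1 1 2 2 1 4 1

Derivation:
p_1 = 6: count[6] becomes 1
p_2 = 3: count[3] becomes 1
p_3 = 6: count[6] becomes 2
p_4 = 4: count[4] becomes 1
p_5 = 6: count[6] becomes 3
Degrees (1 + count): deg[1]=1+0=1, deg[2]=1+0=1, deg[3]=1+1=2, deg[4]=1+1=2, deg[5]=1+0=1, deg[6]=1+3=4, deg[7]=1+0=1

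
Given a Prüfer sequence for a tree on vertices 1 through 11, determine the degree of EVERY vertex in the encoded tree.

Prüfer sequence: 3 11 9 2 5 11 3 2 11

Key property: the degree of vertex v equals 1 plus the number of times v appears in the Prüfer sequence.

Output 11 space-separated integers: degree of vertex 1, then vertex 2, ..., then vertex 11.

Answer: 1 3 3 1 2 1 1 1 2 1 4

Derivation:
p_1 = 3: count[3] becomes 1
p_2 = 11: count[11] becomes 1
p_3 = 9: count[9] becomes 1
p_4 = 2: count[2] becomes 1
p_5 = 5: count[5] becomes 1
p_6 = 11: count[11] becomes 2
p_7 = 3: count[3] becomes 2
p_8 = 2: count[2] becomes 2
p_9 = 11: count[11] becomes 3
Degrees (1 + count): deg[1]=1+0=1, deg[2]=1+2=3, deg[3]=1+2=3, deg[4]=1+0=1, deg[5]=1+1=2, deg[6]=1+0=1, deg[7]=1+0=1, deg[8]=1+0=1, deg[9]=1+1=2, deg[10]=1+0=1, deg[11]=1+3=4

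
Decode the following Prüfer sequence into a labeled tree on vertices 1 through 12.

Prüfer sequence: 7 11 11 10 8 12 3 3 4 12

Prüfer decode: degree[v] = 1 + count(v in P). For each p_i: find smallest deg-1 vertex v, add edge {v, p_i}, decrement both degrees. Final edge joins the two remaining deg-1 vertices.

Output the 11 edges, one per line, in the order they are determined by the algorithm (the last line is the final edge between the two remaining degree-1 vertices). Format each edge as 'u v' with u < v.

Initial degrees: {1:1, 2:1, 3:3, 4:2, 5:1, 6:1, 7:2, 8:2, 9:1, 10:2, 11:3, 12:3}
Step 1: smallest deg-1 vertex = 1, p_1 = 7. Add edge {1,7}. Now deg[1]=0, deg[7]=1.
Step 2: smallest deg-1 vertex = 2, p_2 = 11. Add edge {2,11}. Now deg[2]=0, deg[11]=2.
Step 3: smallest deg-1 vertex = 5, p_3 = 11. Add edge {5,11}. Now deg[5]=0, deg[11]=1.
Step 4: smallest deg-1 vertex = 6, p_4 = 10. Add edge {6,10}. Now deg[6]=0, deg[10]=1.
Step 5: smallest deg-1 vertex = 7, p_5 = 8. Add edge {7,8}. Now deg[7]=0, deg[8]=1.
Step 6: smallest deg-1 vertex = 8, p_6 = 12. Add edge {8,12}. Now deg[8]=0, deg[12]=2.
Step 7: smallest deg-1 vertex = 9, p_7 = 3. Add edge {3,9}. Now deg[9]=0, deg[3]=2.
Step 8: smallest deg-1 vertex = 10, p_8 = 3. Add edge {3,10}. Now deg[10]=0, deg[3]=1.
Step 9: smallest deg-1 vertex = 3, p_9 = 4. Add edge {3,4}. Now deg[3]=0, deg[4]=1.
Step 10: smallest deg-1 vertex = 4, p_10 = 12. Add edge {4,12}. Now deg[4]=0, deg[12]=1.
Final: two remaining deg-1 vertices are 11, 12. Add edge {11,12}.

Answer: 1 7
2 11
5 11
6 10
7 8
8 12
3 9
3 10
3 4
4 12
11 12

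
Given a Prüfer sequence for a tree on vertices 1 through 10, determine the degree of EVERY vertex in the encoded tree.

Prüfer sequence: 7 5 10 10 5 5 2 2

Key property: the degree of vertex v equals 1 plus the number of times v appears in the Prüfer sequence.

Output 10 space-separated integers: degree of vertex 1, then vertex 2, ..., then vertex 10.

p_1 = 7: count[7] becomes 1
p_2 = 5: count[5] becomes 1
p_3 = 10: count[10] becomes 1
p_4 = 10: count[10] becomes 2
p_5 = 5: count[5] becomes 2
p_6 = 5: count[5] becomes 3
p_7 = 2: count[2] becomes 1
p_8 = 2: count[2] becomes 2
Degrees (1 + count): deg[1]=1+0=1, deg[2]=1+2=3, deg[3]=1+0=1, deg[4]=1+0=1, deg[5]=1+3=4, deg[6]=1+0=1, deg[7]=1+1=2, deg[8]=1+0=1, deg[9]=1+0=1, deg[10]=1+2=3

Answer: 1 3 1 1 4 1 2 1 1 3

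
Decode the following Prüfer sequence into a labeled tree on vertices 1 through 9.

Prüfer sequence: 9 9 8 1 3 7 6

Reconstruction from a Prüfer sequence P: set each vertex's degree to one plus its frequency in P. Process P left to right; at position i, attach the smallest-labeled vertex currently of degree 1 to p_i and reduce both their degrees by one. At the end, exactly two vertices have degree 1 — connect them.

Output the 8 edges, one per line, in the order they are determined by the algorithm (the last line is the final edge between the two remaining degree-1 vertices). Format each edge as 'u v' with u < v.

Answer: 2 9
4 9
5 8
1 8
1 3
3 7
6 7
6 9

Derivation:
Initial degrees: {1:2, 2:1, 3:2, 4:1, 5:1, 6:2, 7:2, 8:2, 9:3}
Step 1: smallest deg-1 vertex = 2, p_1 = 9. Add edge {2,9}. Now deg[2]=0, deg[9]=2.
Step 2: smallest deg-1 vertex = 4, p_2 = 9. Add edge {4,9}. Now deg[4]=0, deg[9]=1.
Step 3: smallest deg-1 vertex = 5, p_3 = 8. Add edge {5,8}. Now deg[5]=0, deg[8]=1.
Step 4: smallest deg-1 vertex = 8, p_4 = 1. Add edge {1,8}. Now deg[8]=0, deg[1]=1.
Step 5: smallest deg-1 vertex = 1, p_5 = 3. Add edge {1,3}. Now deg[1]=0, deg[3]=1.
Step 6: smallest deg-1 vertex = 3, p_6 = 7. Add edge {3,7}. Now deg[3]=0, deg[7]=1.
Step 7: smallest deg-1 vertex = 7, p_7 = 6. Add edge {6,7}. Now deg[7]=0, deg[6]=1.
Final: two remaining deg-1 vertices are 6, 9. Add edge {6,9}.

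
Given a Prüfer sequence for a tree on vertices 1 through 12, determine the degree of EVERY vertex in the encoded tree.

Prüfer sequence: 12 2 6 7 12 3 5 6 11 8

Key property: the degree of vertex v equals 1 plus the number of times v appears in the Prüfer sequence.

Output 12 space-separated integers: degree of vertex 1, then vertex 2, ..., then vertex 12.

Answer: 1 2 2 1 2 3 2 2 1 1 2 3

Derivation:
p_1 = 12: count[12] becomes 1
p_2 = 2: count[2] becomes 1
p_3 = 6: count[6] becomes 1
p_4 = 7: count[7] becomes 1
p_5 = 12: count[12] becomes 2
p_6 = 3: count[3] becomes 1
p_7 = 5: count[5] becomes 1
p_8 = 6: count[6] becomes 2
p_9 = 11: count[11] becomes 1
p_10 = 8: count[8] becomes 1
Degrees (1 + count): deg[1]=1+0=1, deg[2]=1+1=2, deg[3]=1+1=2, deg[4]=1+0=1, deg[5]=1+1=2, deg[6]=1+2=3, deg[7]=1+1=2, deg[8]=1+1=2, deg[9]=1+0=1, deg[10]=1+0=1, deg[11]=1+1=2, deg[12]=1+2=3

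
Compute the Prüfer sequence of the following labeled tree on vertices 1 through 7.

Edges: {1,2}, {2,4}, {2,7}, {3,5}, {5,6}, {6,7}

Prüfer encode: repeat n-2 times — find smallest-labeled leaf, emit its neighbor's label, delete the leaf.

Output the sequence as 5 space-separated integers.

Step 1: leaves = {1,3,4}. Remove smallest leaf 1, emit neighbor 2.
Step 2: leaves = {3,4}. Remove smallest leaf 3, emit neighbor 5.
Step 3: leaves = {4,5}. Remove smallest leaf 4, emit neighbor 2.
Step 4: leaves = {2,5}. Remove smallest leaf 2, emit neighbor 7.
Step 5: leaves = {5,7}. Remove smallest leaf 5, emit neighbor 6.
Done: 2 vertices remain (6, 7). Sequence = [2 5 2 7 6]

Answer: 2 5 2 7 6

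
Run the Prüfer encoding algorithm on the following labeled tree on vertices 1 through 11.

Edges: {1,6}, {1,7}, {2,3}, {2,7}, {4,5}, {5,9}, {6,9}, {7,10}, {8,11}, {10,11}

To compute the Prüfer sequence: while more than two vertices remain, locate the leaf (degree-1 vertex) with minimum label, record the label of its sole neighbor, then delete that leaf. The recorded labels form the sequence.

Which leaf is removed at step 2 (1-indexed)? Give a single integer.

Step 1: current leaves = {3,4,8}. Remove leaf 3 (neighbor: 2).
Step 2: current leaves = {2,4,8}. Remove leaf 2 (neighbor: 7).

Answer: 2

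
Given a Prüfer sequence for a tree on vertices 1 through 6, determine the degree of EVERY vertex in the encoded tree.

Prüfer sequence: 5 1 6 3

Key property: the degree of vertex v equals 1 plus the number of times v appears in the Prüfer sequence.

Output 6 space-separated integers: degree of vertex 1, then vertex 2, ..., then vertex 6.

Answer: 2 1 2 1 2 2

Derivation:
p_1 = 5: count[5] becomes 1
p_2 = 1: count[1] becomes 1
p_3 = 6: count[6] becomes 1
p_4 = 3: count[3] becomes 1
Degrees (1 + count): deg[1]=1+1=2, deg[2]=1+0=1, deg[3]=1+1=2, deg[4]=1+0=1, deg[5]=1+1=2, deg[6]=1+1=2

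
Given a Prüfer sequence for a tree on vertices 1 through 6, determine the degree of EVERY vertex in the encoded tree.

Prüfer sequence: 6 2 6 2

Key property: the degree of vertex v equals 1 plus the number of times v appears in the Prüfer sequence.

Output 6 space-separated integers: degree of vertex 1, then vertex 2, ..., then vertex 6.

p_1 = 6: count[6] becomes 1
p_2 = 2: count[2] becomes 1
p_3 = 6: count[6] becomes 2
p_4 = 2: count[2] becomes 2
Degrees (1 + count): deg[1]=1+0=1, deg[2]=1+2=3, deg[3]=1+0=1, deg[4]=1+0=1, deg[5]=1+0=1, deg[6]=1+2=3

Answer: 1 3 1 1 1 3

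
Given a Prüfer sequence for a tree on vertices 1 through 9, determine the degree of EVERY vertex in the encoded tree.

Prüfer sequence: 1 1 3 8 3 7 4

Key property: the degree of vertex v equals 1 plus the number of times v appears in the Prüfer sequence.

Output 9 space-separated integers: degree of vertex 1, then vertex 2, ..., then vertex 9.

Answer: 3 1 3 2 1 1 2 2 1

Derivation:
p_1 = 1: count[1] becomes 1
p_2 = 1: count[1] becomes 2
p_3 = 3: count[3] becomes 1
p_4 = 8: count[8] becomes 1
p_5 = 3: count[3] becomes 2
p_6 = 7: count[7] becomes 1
p_7 = 4: count[4] becomes 1
Degrees (1 + count): deg[1]=1+2=3, deg[2]=1+0=1, deg[3]=1+2=3, deg[4]=1+1=2, deg[5]=1+0=1, deg[6]=1+0=1, deg[7]=1+1=2, deg[8]=1+1=2, deg[9]=1+0=1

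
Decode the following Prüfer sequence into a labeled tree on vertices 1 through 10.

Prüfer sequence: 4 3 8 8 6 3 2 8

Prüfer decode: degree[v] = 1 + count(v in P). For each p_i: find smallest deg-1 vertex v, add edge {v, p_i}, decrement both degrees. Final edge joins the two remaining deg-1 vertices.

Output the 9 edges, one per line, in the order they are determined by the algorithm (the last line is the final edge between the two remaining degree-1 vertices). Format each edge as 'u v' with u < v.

Answer: 1 4
3 4
5 8
7 8
6 9
3 6
2 3
2 8
8 10

Derivation:
Initial degrees: {1:1, 2:2, 3:3, 4:2, 5:1, 6:2, 7:1, 8:4, 9:1, 10:1}
Step 1: smallest deg-1 vertex = 1, p_1 = 4. Add edge {1,4}. Now deg[1]=0, deg[4]=1.
Step 2: smallest deg-1 vertex = 4, p_2 = 3. Add edge {3,4}. Now deg[4]=0, deg[3]=2.
Step 3: smallest deg-1 vertex = 5, p_3 = 8. Add edge {5,8}. Now deg[5]=0, deg[8]=3.
Step 4: smallest deg-1 vertex = 7, p_4 = 8. Add edge {7,8}. Now deg[7]=0, deg[8]=2.
Step 5: smallest deg-1 vertex = 9, p_5 = 6. Add edge {6,9}. Now deg[9]=0, deg[6]=1.
Step 6: smallest deg-1 vertex = 6, p_6 = 3. Add edge {3,6}. Now deg[6]=0, deg[3]=1.
Step 7: smallest deg-1 vertex = 3, p_7 = 2. Add edge {2,3}. Now deg[3]=0, deg[2]=1.
Step 8: smallest deg-1 vertex = 2, p_8 = 8. Add edge {2,8}. Now deg[2]=0, deg[8]=1.
Final: two remaining deg-1 vertices are 8, 10. Add edge {8,10}.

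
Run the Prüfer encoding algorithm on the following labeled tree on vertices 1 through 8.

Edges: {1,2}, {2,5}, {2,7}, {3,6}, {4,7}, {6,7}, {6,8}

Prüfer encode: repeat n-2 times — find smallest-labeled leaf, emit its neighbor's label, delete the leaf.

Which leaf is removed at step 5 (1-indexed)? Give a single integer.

Step 1: current leaves = {1,3,4,5,8}. Remove leaf 1 (neighbor: 2).
Step 2: current leaves = {3,4,5,8}. Remove leaf 3 (neighbor: 6).
Step 3: current leaves = {4,5,8}. Remove leaf 4 (neighbor: 7).
Step 4: current leaves = {5,8}. Remove leaf 5 (neighbor: 2).
Step 5: current leaves = {2,8}. Remove leaf 2 (neighbor: 7).

Answer: 2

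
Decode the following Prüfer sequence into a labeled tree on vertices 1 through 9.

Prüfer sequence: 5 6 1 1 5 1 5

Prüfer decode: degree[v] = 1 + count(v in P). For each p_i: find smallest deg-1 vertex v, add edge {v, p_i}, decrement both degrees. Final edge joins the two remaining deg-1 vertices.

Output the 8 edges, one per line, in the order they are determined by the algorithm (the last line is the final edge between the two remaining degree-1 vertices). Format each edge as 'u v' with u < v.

Answer: 2 5
3 6
1 4
1 6
5 7
1 8
1 5
5 9

Derivation:
Initial degrees: {1:4, 2:1, 3:1, 4:1, 5:4, 6:2, 7:1, 8:1, 9:1}
Step 1: smallest deg-1 vertex = 2, p_1 = 5. Add edge {2,5}. Now deg[2]=0, deg[5]=3.
Step 2: smallest deg-1 vertex = 3, p_2 = 6. Add edge {3,6}. Now deg[3]=0, deg[6]=1.
Step 3: smallest deg-1 vertex = 4, p_3 = 1. Add edge {1,4}. Now deg[4]=0, deg[1]=3.
Step 4: smallest deg-1 vertex = 6, p_4 = 1. Add edge {1,6}. Now deg[6]=0, deg[1]=2.
Step 5: smallest deg-1 vertex = 7, p_5 = 5. Add edge {5,7}. Now deg[7]=0, deg[5]=2.
Step 6: smallest deg-1 vertex = 8, p_6 = 1. Add edge {1,8}. Now deg[8]=0, deg[1]=1.
Step 7: smallest deg-1 vertex = 1, p_7 = 5. Add edge {1,5}. Now deg[1]=0, deg[5]=1.
Final: two remaining deg-1 vertices are 5, 9. Add edge {5,9}.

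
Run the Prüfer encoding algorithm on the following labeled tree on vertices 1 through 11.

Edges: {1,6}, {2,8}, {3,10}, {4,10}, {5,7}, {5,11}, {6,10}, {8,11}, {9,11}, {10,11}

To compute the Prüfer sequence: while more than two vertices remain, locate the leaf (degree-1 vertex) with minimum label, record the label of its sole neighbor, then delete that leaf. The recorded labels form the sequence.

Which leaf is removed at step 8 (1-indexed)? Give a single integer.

Step 1: current leaves = {1,2,3,4,7,9}. Remove leaf 1 (neighbor: 6).
Step 2: current leaves = {2,3,4,6,7,9}. Remove leaf 2 (neighbor: 8).
Step 3: current leaves = {3,4,6,7,8,9}. Remove leaf 3 (neighbor: 10).
Step 4: current leaves = {4,6,7,8,9}. Remove leaf 4 (neighbor: 10).
Step 5: current leaves = {6,7,8,9}. Remove leaf 6 (neighbor: 10).
Step 6: current leaves = {7,8,9,10}. Remove leaf 7 (neighbor: 5).
Step 7: current leaves = {5,8,9,10}. Remove leaf 5 (neighbor: 11).
Step 8: current leaves = {8,9,10}. Remove leaf 8 (neighbor: 11).

Answer: 8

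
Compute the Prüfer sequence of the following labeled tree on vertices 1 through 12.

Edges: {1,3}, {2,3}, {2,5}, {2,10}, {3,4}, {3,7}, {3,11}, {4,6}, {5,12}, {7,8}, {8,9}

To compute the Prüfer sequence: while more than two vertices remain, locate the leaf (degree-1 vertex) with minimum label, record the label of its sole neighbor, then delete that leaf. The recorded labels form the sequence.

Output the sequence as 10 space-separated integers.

Answer: 3 4 3 8 7 3 2 3 2 5

Derivation:
Step 1: leaves = {1,6,9,10,11,12}. Remove smallest leaf 1, emit neighbor 3.
Step 2: leaves = {6,9,10,11,12}. Remove smallest leaf 6, emit neighbor 4.
Step 3: leaves = {4,9,10,11,12}. Remove smallest leaf 4, emit neighbor 3.
Step 4: leaves = {9,10,11,12}. Remove smallest leaf 9, emit neighbor 8.
Step 5: leaves = {8,10,11,12}. Remove smallest leaf 8, emit neighbor 7.
Step 6: leaves = {7,10,11,12}. Remove smallest leaf 7, emit neighbor 3.
Step 7: leaves = {10,11,12}. Remove smallest leaf 10, emit neighbor 2.
Step 8: leaves = {11,12}. Remove smallest leaf 11, emit neighbor 3.
Step 9: leaves = {3,12}. Remove smallest leaf 3, emit neighbor 2.
Step 10: leaves = {2,12}. Remove smallest leaf 2, emit neighbor 5.
Done: 2 vertices remain (5, 12). Sequence = [3 4 3 8 7 3 2 3 2 5]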